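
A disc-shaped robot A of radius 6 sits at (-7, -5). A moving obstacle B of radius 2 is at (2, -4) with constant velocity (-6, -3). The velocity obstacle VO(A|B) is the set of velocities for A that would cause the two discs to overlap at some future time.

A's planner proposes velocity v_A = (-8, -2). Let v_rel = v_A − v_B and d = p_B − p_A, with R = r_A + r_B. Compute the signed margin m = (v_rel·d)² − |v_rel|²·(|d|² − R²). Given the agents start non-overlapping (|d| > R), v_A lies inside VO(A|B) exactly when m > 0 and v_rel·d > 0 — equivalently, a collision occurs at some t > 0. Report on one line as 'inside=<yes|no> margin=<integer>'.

d = (9, 1),  |d|² = 82;  R = 6+2 = 8,  c = 82−8² = 18
v_rel = (-2, 1),  |v_rel|² = 5;  v_rel·d = (-2)·(9) + (1)·(1) = -17
5·t² + 34·t + 18 = 0  ⇒  m = (-17)² − 5·18 = 199
m = 199 > 0,  v_rel·d = -17 < 0  ⇒  outside

inside=no margin=199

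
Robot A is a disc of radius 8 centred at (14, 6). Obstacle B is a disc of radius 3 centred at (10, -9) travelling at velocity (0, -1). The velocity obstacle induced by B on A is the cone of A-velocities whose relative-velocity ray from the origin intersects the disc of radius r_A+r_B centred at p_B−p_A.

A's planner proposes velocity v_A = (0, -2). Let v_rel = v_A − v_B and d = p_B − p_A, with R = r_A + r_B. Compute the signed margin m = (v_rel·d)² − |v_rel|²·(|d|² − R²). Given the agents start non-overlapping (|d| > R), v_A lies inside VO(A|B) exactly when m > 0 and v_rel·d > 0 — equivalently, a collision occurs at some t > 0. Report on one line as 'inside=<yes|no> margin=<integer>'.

d = (-4, -15),  |d|² = 241;  R = 8+3 = 11,  c = 241−11² = 120
v_rel = (0, -1),  |v_rel|² = 1;  v_rel·d = (0)·(-4) + (-1)·(-15) = 15
1·t² − 30·t + 120 = 0  ⇒  m = 15² − 1·120 = 105
m = 105 > 0,  v_rel·d = 15 > 0  ⇒  inside

inside=yes margin=105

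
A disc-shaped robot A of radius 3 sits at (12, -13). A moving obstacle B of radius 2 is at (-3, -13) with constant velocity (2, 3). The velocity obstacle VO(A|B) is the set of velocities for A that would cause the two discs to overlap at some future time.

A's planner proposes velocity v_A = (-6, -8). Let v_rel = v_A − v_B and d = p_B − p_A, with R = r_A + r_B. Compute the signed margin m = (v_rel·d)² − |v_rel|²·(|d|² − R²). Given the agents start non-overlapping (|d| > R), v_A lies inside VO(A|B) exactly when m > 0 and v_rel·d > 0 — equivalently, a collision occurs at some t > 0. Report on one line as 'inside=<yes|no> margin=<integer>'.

d = (-15, 0),  |d|² = 225;  R = 3+2 = 5,  c = 225−5² = 200
v_rel = (-8, -11),  |v_rel|² = 185;  v_rel·d = (-8)·(-15) + (-11)·(0) = 120
185·t² − 240·t + 200 = 0  ⇒  m = 120² − 185·200 = -22600
m = -22600 < 0,  v_rel·d = 120 > 0  ⇒  outside

inside=no margin=-22600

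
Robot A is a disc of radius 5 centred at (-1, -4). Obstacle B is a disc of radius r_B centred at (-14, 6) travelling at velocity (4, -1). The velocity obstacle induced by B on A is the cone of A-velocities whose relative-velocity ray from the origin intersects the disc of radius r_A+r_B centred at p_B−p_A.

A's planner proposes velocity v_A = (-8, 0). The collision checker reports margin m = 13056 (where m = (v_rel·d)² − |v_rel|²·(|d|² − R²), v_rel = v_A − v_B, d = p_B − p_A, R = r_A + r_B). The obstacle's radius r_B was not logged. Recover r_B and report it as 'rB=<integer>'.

m = 13056
d = (-13, 10);  v_rel = (-12, 1),  |v_rel|² = 145
v_rel×d = (-12)·(10) − (1)·(-13) = -107
since m = R²·145 − (-107)²:  R² = (11449 + 13056) / 145 = 169
R = √169 = 13  ⇒  r_B = 13 − 5 = 8

rB=8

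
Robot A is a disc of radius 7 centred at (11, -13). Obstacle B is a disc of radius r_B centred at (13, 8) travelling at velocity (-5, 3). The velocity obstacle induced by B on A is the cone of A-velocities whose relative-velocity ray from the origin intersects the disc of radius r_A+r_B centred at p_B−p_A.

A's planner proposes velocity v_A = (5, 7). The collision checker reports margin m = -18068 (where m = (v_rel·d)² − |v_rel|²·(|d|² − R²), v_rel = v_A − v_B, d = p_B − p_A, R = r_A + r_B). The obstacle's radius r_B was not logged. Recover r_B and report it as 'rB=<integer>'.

m = -18068
d = (2, 21);  v_rel = (10, 4),  |v_rel|² = 116
v_rel×d = (10)·(21) − (4)·(2) = 202
since m = R²·116 − 202²:  R² = (40804 + -18068) / 116 = 196
R = √196 = 14  ⇒  r_B = 14 − 7 = 7

rB=7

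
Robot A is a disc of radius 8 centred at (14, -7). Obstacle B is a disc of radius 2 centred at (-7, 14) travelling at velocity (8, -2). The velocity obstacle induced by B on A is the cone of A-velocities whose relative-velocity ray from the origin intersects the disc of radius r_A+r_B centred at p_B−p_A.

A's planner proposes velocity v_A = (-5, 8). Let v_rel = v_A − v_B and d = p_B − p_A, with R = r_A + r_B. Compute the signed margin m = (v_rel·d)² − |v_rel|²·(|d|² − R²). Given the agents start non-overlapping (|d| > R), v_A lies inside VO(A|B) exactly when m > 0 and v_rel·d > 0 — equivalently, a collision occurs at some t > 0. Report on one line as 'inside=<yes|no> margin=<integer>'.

d = (-21, 21),  |d|² = 882;  R = 8+2 = 10,  c = 882−10² = 782
v_rel = (-13, 10),  |v_rel|² = 269;  v_rel·d = (-13)·(-21) + (10)·(21) = 483
269·t² − 966·t + 782 = 0  ⇒  m = 483² − 269·782 = 22931
m = 22931 > 0,  v_rel·d = 483 > 0  ⇒  inside

inside=yes margin=22931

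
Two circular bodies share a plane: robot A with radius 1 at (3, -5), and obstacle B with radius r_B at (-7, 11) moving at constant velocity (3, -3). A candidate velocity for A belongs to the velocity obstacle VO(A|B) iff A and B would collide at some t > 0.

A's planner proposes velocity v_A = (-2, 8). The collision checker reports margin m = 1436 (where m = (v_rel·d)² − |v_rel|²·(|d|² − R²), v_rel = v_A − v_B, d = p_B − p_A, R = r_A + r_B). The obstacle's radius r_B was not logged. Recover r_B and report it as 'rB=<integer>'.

m = 1436
d = (-10, 16);  v_rel = (-5, 11),  |v_rel|² = 146
v_rel×d = (-5)·(16) − (11)·(-10) = 30
since m = R²·146 − 30²:  R² = (900 + 1436) / 146 = 16
R = √16 = 4  ⇒  r_B = 4 − 1 = 3

rB=3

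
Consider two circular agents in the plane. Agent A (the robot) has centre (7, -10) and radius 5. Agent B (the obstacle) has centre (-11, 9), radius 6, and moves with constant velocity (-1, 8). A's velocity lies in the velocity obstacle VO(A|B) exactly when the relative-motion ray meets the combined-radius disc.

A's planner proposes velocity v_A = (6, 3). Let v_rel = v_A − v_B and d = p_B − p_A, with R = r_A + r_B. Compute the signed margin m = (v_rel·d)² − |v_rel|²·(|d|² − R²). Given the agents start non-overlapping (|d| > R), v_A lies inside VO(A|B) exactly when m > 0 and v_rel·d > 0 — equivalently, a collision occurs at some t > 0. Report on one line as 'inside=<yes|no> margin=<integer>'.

d = (-18, 19),  |d|² = 685;  R = 5+6 = 11,  c = 685−11² = 564
v_rel = (7, -5),  |v_rel|² = 74;  v_rel·d = (7)·(-18) + (-5)·(19) = -221
74·t² + 442·t + 564 = 0  ⇒  m = (-221)² − 74·564 = 7105
m = 7105 > 0,  v_rel·d = -221 < 0  ⇒  outside

inside=no margin=7105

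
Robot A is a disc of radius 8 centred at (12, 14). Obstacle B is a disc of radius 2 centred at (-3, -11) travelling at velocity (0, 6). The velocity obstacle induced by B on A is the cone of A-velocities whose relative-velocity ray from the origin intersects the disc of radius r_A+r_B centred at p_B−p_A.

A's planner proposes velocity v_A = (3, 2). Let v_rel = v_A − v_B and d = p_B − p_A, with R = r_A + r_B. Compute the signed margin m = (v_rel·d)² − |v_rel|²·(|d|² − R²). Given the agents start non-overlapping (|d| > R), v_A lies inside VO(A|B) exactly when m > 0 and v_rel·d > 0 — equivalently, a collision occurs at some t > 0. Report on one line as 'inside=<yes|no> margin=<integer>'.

d = (-15, -25),  |d|² = 850;  R = 8+2 = 10,  c = 850−10² = 750
v_rel = (3, -4),  |v_rel|² = 25;  v_rel·d = (3)·(-15) + (-4)·(-25) = 55
25·t² − 110·t + 750 = 0  ⇒  m = 55² − 25·750 = -15725
m = -15725 < 0,  v_rel·d = 55 > 0  ⇒  outside

inside=no margin=-15725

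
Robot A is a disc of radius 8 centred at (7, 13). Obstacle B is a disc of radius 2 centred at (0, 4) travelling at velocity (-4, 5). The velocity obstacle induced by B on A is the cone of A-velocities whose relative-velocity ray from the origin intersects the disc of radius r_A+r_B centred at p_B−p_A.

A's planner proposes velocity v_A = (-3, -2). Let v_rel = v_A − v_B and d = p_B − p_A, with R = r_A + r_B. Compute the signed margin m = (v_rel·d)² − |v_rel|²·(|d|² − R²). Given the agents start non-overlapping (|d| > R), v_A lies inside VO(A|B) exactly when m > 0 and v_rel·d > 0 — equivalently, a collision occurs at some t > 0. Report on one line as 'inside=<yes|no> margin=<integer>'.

d = (-7, -9),  |d|² = 130;  R = 8+2 = 10,  c = 130−10² = 30
v_rel = (1, -7),  |v_rel|² = 50;  v_rel·d = (1)·(-7) + (-7)·(-9) = 56
50·t² − 112·t + 30 = 0  ⇒  m = 56² − 50·30 = 1636
m = 1636 > 0,  v_rel·d = 56 > 0  ⇒  inside

inside=yes margin=1636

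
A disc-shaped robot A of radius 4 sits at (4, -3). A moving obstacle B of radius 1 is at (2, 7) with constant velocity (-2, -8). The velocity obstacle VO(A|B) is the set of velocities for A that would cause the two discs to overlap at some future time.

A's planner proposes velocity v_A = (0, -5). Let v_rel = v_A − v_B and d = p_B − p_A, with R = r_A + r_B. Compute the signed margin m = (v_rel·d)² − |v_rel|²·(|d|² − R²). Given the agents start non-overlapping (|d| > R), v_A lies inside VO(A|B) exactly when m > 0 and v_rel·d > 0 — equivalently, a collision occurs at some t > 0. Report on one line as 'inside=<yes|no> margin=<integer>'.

d = (-2, 10),  |d|² = 104;  R = 4+1 = 5,  c = 104−5² = 79
v_rel = (2, 3),  |v_rel|² = 13;  v_rel·d = (2)·(-2) + (3)·(10) = 26
13·t² − 52·t + 79 = 0  ⇒  m = 26² − 13·79 = -351
m = -351 < 0,  v_rel·d = 26 > 0  ⇒  outside

inside=no margin=-351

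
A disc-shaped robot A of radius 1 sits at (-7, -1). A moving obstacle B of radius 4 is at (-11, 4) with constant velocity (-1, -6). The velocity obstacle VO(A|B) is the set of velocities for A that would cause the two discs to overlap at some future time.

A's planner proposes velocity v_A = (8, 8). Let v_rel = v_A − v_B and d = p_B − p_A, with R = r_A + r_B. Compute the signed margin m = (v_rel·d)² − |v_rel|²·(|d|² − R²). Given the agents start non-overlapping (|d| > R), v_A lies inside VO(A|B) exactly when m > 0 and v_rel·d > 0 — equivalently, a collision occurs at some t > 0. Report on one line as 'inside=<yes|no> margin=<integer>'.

d = (-4, 5),  |d|² = 41;  R = 1+4 = 5,  c = 41−5² = 16
v_rel = (9, 14),  |v_rel|² = 277;  v_rel·d = (9)·(-4) + (14)·(5) = 34
277·t² − 68·t + 16 = 0  ⇒  m = 34² − 277·16 = -3276
m = -3276 < 0,  v_rel·d = 34 > 0  ⇒  outside

inside=no margin=-3276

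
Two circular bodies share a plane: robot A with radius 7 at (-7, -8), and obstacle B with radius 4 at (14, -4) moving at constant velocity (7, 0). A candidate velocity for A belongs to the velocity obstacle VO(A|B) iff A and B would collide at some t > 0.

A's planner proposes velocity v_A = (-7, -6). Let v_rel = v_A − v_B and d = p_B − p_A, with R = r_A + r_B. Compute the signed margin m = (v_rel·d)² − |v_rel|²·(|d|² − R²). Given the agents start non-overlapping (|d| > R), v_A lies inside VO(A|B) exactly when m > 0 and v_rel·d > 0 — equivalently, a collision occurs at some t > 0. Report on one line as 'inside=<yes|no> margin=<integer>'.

d = (21, 4),  |d|² = 457;  R = 7+4 = 11,  c = 457−11² = 336
v_rel = (-14, -6),  |v_rel|² = 232;  v_rel·d = (-14)·(21) + (-6)·(4) = -318
232·t² + 636·t + 336 = 0  ⇒  m = (-318)² − 232·336 = 23172
m = 23172 > 0,  v_rel·d = -318 < 0  ⇒  outside

inside=no margin=23172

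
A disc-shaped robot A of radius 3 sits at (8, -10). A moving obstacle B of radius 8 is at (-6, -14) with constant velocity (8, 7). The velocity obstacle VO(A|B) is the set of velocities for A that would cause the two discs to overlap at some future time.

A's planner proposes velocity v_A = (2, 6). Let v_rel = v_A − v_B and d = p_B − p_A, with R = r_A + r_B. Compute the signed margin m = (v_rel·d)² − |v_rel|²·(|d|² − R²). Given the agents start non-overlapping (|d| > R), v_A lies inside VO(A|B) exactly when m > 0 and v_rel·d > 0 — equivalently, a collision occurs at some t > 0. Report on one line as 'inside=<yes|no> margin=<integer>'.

d = (-14, -4),  |d|² = 212;  R = 3+8 = 11,  c = 212−11² = 91
v_rel = (-6, -1),  |v_rel|² = 37;  v_rel·d = (-6)·(-14) + (-1)·(-4) = 88
37·t² − 176·t + 91 = 0  ⇒  m = 88² − 37·91 = 4377
m = 4377 > 0,  v_rel·d = 88 > 0  ⇒  inside

inside=yes margin=4377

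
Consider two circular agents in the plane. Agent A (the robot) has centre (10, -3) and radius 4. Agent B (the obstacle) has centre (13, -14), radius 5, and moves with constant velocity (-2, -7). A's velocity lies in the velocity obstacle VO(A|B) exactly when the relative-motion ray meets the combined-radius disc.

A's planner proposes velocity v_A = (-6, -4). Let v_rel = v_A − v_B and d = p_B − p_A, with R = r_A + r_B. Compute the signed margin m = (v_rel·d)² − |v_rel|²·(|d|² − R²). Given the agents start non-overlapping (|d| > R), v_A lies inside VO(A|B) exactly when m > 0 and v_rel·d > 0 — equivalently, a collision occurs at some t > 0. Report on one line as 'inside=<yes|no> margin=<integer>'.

d = (3, -11),  |d|² = 130;  R = 4+5 = 9,  c = 130−9² = 49
v_rel = (-4, 3),  |v_rel|² = 25;  v_rel·d = (-4)·(3) + (3)·(-11) = -45
25·t² + 90·t + 49 = 0  ⇒  m = (-45)² − 25·49 = 800
m = 800 > 0,  v_rel·d = -45 < 0  ⇒  outside

inside=no margin=800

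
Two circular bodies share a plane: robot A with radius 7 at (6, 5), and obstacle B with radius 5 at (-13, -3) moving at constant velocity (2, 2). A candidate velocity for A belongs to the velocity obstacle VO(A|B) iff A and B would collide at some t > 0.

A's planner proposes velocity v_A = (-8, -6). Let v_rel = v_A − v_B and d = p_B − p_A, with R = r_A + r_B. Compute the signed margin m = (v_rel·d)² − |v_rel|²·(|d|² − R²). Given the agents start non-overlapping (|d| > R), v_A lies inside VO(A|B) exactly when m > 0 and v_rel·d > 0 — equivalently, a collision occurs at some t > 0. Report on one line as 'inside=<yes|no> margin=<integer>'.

d = (-19, -8),  |d|² = 425;  R = 7+5 = 12,  c = 425−12² = 281
v_rel = (-10, -8),  |v_rel|² = 164;  v_rel·d = (-10)·(-19) + (-8)·(-8) = 254
164·t² − 508·t + 281 = 0  ⇒  m = 254² − 164·281 = 18432
m = 18432 > 0,  v_rel·d = 254 > 0  ⇒  inside

inside=yes margin=18432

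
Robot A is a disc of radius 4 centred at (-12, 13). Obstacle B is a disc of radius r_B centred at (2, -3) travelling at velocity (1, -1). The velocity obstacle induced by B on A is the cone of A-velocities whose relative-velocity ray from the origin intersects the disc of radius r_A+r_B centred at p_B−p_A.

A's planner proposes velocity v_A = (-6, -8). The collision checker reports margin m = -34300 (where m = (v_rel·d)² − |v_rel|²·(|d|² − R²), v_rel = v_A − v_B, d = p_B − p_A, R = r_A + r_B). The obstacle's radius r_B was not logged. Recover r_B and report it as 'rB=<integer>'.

m = -34300
d = (14, -16);  v_rel = (-7, -7),  |v_rel|² = 98
v_rel×d = (-7)·(-16) − (-7)·(14) = 210
since m = R²·98 − 210²:  R² = (44100 + -34300) / 98 = 100
R = √100 = 10  ⇒  r_B = 10 − 4 = 6

rB=6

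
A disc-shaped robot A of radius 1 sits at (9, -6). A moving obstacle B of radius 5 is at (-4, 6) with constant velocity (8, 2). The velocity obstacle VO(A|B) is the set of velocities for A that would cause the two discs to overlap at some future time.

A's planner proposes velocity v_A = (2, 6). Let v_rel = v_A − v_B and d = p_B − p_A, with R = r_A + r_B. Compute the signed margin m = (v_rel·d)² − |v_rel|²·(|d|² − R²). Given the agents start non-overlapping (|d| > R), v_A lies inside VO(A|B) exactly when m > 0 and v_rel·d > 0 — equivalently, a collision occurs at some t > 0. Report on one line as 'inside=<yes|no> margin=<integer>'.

d = (-13, 12),  |d|² = 313;  R = 1+5 = 6,  c = 313−6² = 277
v_rel = (-6, 4),  |v_rel|² = 52;  v_rel·d = (-6)·(-13) + (4)·(12) = 126
52·t² − 252·t + 277 = 0  ⇒  m = 126² − 52·277 = 1472
m = 1472 > 0,  v_rel·d = 126 > 0  ⇒  inside

inside=yes margin=1472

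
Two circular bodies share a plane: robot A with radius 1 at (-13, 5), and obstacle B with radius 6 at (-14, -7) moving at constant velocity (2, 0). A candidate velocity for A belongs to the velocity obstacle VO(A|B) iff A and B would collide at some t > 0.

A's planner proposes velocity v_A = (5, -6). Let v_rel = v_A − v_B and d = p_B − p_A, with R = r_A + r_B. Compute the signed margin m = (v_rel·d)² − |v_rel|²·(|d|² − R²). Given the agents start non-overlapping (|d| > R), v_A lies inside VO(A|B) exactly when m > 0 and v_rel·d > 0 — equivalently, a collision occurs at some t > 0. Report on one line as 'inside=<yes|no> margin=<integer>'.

d = (-1, -12),  |d|² = 145;  R = 1+6 = 7,  c = 145−7² = 96
v_rel = (3, -6),  |v_rel|² = 45;  v_rel·d = (3)·(-1) + (-6)·(-12) = 69
45·t² − 138·t + 96 = 0  ⇒  m = 69² − 45·96 = 441
m = 441 > 0,  v_rel·d = 69 > 0  ⇒  inside

inside=yes margin=441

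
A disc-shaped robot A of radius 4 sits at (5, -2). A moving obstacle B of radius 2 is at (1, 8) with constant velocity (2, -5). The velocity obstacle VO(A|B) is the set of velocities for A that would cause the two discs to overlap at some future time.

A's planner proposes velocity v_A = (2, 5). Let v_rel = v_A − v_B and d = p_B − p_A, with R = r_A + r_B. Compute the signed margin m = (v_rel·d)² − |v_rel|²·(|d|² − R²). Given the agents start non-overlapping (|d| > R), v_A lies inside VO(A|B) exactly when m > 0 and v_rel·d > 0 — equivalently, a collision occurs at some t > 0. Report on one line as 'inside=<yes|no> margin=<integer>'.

d = (-4, 10),  |d|² = 116;  R = 4+2 = 6,  c = 116−6² = 80
v_rel = (0, 10),  |v_rel|² = 100;  v_rel·d = (0)·(-4) + (10)·(10) = 100
100·t² − 200·t + 80 = 0  ⇒  m = 100² − 100·80 = 2000
m = 2000 > 0,  v_rel·d = 100 > 0  ⇒  inside

inside=yes margin=2000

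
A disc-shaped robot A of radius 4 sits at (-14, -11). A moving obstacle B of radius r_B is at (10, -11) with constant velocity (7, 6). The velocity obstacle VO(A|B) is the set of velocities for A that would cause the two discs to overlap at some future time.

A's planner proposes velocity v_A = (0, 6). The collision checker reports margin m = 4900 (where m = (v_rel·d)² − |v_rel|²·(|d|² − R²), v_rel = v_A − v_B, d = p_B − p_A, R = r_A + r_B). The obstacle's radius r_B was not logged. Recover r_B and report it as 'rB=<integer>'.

m = 4900
d = (24, 0);  v_rel = (-7, 0),  |v_rel|² = 49
v_rel×d = (-7)·(0) − (0)·(24) = 0
since m = R²·49 − 0²:  R² = (0 + 4900) / 49 = 100
R = √100 = 10  ⇒  r_B = 10 − 4 = 6

rB=6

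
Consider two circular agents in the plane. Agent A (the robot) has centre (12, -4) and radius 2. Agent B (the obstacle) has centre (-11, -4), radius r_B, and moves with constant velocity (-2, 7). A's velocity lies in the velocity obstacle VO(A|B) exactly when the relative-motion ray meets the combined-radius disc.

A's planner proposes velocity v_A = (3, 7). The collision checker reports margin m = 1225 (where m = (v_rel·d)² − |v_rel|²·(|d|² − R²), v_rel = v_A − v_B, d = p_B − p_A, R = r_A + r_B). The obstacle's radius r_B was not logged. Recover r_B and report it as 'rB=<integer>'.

m = 1225
d = (-23, 0);  v_rel = (5, 0),  |v_rel|² = 25
v_rel×d = (5)·(0) − (0)·(-23) = 0
since m = R²·25 − 0²:  R² = (0 + 1225) / 25 = 49
R = √49 = 7  ⇒  r_B = 7 − 2 = 5

rB=5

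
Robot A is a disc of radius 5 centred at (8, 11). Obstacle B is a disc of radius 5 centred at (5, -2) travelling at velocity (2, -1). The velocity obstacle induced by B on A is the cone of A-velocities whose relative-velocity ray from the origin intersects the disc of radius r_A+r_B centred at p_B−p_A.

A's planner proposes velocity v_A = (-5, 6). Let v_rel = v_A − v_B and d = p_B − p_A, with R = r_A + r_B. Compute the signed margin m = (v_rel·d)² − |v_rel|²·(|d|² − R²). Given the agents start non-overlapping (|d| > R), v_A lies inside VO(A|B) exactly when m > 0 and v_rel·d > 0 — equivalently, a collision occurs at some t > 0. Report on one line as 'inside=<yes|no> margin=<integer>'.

d = (-3, -13),  |d|² = 178;  R = 5+5 = 10,  c = 178−10² = 78
v_rel = (-7, 7),  |v_rel|² = 98;  v_rel·d = (-7)·(-3) + (7)·(-13) = -70
98·t² + 140·t + 78 = 0  ⇒  m = (-70)² − 98·78 = -2744
m = -2744 < 0,  v_rel·d = -70 < 0  ⇒  outside

inside=no margin=-2744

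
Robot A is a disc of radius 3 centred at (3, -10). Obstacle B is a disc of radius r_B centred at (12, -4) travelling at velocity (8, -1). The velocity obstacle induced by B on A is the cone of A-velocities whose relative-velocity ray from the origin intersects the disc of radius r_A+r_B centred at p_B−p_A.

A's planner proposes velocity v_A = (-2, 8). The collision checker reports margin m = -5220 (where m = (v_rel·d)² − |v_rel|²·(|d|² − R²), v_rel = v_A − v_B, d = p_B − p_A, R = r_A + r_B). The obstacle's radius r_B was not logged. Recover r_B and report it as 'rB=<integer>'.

m = -5220
d = (9, 6);  v_rel = (-10, 9),  |v_rel|² = 181
v_rel×d = (-10)·(6) − (9)·(9) = -141
since m = R²·181 − (-141)²:  R² = (19881 + -5220) / 181 = 81
R = √81 = 9  ⇒  r_B = 9 − 3 = 6

rB=6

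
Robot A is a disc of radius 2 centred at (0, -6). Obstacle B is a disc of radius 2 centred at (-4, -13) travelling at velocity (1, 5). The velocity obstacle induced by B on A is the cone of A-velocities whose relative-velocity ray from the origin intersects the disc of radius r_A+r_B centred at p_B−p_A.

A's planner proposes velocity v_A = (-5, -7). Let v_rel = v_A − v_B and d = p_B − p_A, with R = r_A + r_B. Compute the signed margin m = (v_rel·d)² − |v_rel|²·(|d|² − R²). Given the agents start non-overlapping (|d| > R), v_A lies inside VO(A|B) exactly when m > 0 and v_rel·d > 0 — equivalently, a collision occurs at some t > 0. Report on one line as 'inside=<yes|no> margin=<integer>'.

d = (-4, -7),  |d|² = 65;  R = 2+2 = 4,  c = 65−4² = 49
v_rel = (-6, -12),  |v_rel|² = 180;  v_rel·d = (-6)·(-4) + (-12)·(-7) = 108
180·t² − 216·t + 49 = 0  ⇒  m = 108² − 180·49 = 2844
m = 2844 > 0,  v_rel·d = 108 > 0  ⇒  inside

inside=yes margin=2844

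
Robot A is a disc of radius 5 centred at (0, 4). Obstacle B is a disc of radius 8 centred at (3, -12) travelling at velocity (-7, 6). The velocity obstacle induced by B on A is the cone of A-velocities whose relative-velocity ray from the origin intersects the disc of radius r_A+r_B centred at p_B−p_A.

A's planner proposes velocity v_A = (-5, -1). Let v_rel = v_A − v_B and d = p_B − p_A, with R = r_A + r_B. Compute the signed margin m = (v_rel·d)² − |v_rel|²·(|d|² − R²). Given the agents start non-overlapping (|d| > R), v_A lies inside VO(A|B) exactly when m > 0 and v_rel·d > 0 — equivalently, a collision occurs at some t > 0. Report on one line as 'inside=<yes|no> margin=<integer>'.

d = (3, -16),  |d|² = 265;  R = 5+8 = 13,  c = 265−13² = 96
v_rel = (2, -7),  |v_rel|² = 53;  v_rel·d = (2)·(3) + (-7)·(-16) = 118
53·t² − 236·t + 96 = 0  ⇒  m = 118² − 53·96 = 8836
m = 8836 > 0,  v_rel·d = 118 > 0  ⇒  inside

inside=yes margin=8836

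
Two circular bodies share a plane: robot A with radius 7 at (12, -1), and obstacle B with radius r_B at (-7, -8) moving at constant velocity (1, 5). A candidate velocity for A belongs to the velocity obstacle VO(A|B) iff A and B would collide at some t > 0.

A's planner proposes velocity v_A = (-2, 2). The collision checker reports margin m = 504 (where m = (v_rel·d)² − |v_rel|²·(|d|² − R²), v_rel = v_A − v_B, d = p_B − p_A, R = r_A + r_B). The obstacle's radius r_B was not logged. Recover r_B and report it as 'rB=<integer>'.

m = 504
d = (-19, -7);  v_rel = (-3, -3),  |v_rel|² = 18
v_rel×d = (-3)·(-7) − (-3)·(-19) = -36
since m = R²·18 − (-36)²:  R² = (1296 + 504) / 18 = 100
R = √100 = 10  ⇒  r_B = 10 − 7 = 3

rB=3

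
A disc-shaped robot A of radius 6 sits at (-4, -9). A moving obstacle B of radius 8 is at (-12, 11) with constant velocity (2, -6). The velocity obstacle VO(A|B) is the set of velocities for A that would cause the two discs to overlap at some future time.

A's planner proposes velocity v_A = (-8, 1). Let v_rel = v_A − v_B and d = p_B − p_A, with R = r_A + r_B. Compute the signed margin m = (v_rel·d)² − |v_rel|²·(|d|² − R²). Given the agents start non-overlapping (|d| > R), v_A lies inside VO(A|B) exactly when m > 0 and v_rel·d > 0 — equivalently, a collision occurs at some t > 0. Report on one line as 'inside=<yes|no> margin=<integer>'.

d = (-8, 20),  |d|² = 464;  R = 6+8 = 14,  c = 464−14² = 268
v_rel = (-10, 7),  |v_rel|² = 149;  v_rel·d = (-10)·(-8) + (7)·(20) = 220
149·t² − 440·t + 268 = 0  ⇒  m = 220² − 149·268 = 8468
m = 8468 > 0,  v_rel·d = 220 > 0  ⇒  inside

inside=yes margin=8468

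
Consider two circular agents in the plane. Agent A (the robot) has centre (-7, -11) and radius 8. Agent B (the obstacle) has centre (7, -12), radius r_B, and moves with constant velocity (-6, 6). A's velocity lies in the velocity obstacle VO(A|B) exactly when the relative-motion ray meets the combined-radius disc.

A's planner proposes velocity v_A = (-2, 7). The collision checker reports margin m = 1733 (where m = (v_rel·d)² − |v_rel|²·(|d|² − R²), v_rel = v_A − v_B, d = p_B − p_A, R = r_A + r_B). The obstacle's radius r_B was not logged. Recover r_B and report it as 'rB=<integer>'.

m = 1733
d = (14, -1);  v_rel = (4, 1),  |v_rel|² = 17
v_rel×d = (4)·(-1) − (1)·(14) = -18
since m = R²·17 − (-18)²:  R² = (324 + 1733) / 17 = 121
R = √121 = 11  ⇒  r_B = 11 − 8 = 3

rB=3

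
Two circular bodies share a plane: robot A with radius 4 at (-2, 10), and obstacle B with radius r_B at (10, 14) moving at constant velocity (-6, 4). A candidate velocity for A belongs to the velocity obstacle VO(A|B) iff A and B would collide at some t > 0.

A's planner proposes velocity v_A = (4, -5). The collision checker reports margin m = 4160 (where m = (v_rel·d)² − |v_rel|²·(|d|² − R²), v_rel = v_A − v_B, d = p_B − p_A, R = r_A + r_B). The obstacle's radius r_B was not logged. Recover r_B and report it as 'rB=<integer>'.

m = 4160
d = (12, 4);  v_rel = (10, -9),  |v_rel|² = 181
v_rel×d = (10)·(4) − (-9)·(12) = 148
since m = R²·181 − 148²:  R² = (21904 + 4160) / 181 = 144
R = √144 = 12  ⇒  r_B = 12 − 4 = 8

rB=8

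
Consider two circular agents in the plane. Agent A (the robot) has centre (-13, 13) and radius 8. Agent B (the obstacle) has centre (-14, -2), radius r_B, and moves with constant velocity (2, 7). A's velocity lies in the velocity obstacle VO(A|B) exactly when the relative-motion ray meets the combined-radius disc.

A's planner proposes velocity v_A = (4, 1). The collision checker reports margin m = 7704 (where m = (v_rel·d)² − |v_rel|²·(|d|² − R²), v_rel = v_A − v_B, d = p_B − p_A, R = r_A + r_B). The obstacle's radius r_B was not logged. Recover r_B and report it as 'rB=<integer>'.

m = 7704
d = (-1, -15);  v_rel = (2, -6),  |v_rel|² = 40
v_rel×d = (2)·(-15) − (-6)·(-1) = -36
since m = R²·40 − (-36)²:  R² = (1296 + 7704) / 40 = 225
R = √225 = 15  ⇒  r_B = 15 − 8 = 7

rB=7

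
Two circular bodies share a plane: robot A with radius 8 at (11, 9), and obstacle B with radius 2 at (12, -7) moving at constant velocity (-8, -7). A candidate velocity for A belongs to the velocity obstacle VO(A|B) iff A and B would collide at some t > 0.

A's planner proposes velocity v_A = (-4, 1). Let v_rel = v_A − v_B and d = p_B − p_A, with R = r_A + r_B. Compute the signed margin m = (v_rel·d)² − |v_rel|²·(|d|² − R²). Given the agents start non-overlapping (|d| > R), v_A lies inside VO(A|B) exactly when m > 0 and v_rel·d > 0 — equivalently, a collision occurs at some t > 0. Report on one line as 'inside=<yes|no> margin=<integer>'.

d = (1, -16),  |d|² = 257;  R = 8+2 = 10,  c = 257−10² = 157
v_rel = (4, 8),  |v_rel|² = 80;  v_rel·d = (4)·(1) + (8)·(-16) = -124
80·t² + 248·t + 157 = 0  ⇒  m = (-124)² − 80·157 = 2816
m = 2816 > 0,  v_rel·d = -124 < 0  ⇒  outside

inside=no margin=2816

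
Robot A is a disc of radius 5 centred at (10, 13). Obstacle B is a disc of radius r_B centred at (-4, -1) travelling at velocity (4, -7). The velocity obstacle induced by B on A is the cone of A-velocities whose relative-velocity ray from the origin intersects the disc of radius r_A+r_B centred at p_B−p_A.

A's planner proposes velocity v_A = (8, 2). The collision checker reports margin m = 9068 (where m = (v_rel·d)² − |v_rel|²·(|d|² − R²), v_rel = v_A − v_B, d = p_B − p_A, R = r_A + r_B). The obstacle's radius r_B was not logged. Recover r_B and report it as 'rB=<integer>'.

m = 9068
d = (-14, -14);  v_rel = (4, 9),  |v_rel|² = 97
v_rel×d = (4)·(-14) − (9)·(-14) = 70
since m = R²·97 − 70²:  R² = (4900 + 9068) / 97 = 144
R = √144 = 12  ⇒  r_B = 12 − 5 = 7

rB=7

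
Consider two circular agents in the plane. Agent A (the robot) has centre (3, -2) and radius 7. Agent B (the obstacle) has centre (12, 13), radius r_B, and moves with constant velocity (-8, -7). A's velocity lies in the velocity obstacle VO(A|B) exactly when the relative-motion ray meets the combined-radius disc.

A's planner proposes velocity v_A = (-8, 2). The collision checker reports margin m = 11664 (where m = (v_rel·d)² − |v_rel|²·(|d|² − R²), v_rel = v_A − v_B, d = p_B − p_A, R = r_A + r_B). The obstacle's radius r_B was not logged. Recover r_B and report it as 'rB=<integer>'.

m = 11664
d = (9, 15);  v_rel = (0, 9),  |v_rel|² = 81
v_rel×d = (0)·(15) − (9)·(9) = -81
since m = R²·81 − (-81)²:  R² = (6561 + 11664) / 81 = 225
R = √225 = 15  ⇒  r_B = 15 − 7 = 8

rB=8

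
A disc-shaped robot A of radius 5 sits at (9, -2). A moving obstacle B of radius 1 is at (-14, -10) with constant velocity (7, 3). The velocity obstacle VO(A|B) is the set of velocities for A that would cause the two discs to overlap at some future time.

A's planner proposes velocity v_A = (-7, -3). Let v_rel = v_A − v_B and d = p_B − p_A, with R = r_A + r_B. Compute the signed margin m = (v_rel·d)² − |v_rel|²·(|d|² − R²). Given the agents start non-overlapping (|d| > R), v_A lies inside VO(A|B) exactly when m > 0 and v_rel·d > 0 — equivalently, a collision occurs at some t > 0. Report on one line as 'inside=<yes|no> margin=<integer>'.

d = (-23, -8),  |d|² = 593;  R = 5+1 = 6,  c = 593−6² = 557
v_rel = (-14, -6),  |v_rel|² = 232;  v_rel·d = (-14)·(-23) + (-6)·(-8) = 370
232·t² − 740·t + 557 = 0  ⇒  m = 370² − 232·557 = 7676
m = 7676 > 0,  v_rel·d = 370 > 0  ⇒  inside

inside=yes margin=7676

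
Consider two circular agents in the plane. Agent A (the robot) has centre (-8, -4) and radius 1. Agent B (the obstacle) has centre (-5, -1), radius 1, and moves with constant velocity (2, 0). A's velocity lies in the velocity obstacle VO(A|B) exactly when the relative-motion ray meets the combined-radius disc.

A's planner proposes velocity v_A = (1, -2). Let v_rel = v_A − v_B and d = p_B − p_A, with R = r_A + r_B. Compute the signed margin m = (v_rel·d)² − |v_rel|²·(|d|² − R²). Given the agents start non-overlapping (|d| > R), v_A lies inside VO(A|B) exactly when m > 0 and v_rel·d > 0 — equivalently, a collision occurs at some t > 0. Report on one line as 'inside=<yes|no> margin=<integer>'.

d = (3, 3),  |d|² = 18;  R = 1+1 = 2,  c = 18−2² = 14
v_rel = (-1, -2),  |v_rel|² = 5;  v_rel·d = (-1)·(3) + (-2)·(3) = -9
5·t² + 18·t + 14 = 0  ⇒  m = (-9)² − 5·14 = 11
m = 11 > 0,  v_rel·d = -9 < 0  ⇒  outside

inside=no margin=11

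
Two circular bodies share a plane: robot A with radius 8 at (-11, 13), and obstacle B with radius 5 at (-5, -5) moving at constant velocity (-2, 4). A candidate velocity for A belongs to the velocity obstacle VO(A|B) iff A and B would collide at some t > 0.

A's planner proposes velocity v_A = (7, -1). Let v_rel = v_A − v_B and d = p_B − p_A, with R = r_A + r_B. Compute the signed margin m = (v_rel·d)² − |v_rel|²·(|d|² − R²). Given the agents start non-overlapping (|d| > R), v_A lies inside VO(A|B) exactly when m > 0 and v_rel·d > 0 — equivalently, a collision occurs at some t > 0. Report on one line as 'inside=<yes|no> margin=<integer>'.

d = (6, -18),  |d|² = 360;  R = 8+5 = 13,  c = 360−13² = 191
v_rel = (9, -5),  |v_rel|² = 106;  v_rel·d = (9)·(6) + (-5)·(-18) = 144
106·t² − 288·t + 191 = 0  ⇒  m = 144² − 106·191 = 490
m = 490 > 0,  v_rel·d = 144 > 0  ⇒  inside

inside=yes margin=490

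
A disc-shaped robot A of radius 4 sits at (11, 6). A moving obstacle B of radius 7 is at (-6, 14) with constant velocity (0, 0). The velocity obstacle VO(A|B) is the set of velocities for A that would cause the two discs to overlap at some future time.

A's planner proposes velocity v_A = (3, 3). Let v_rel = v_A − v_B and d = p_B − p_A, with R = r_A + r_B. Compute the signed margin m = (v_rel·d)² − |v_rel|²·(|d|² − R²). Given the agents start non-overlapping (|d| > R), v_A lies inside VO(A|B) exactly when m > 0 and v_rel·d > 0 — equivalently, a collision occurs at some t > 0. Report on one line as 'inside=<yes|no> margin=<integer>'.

d = (-17, 8),  |d|² = 353;  R = 4+7 = 11,  c = 353−11² = 232
v_rel = (3, 3),  |v_rel|² = 18;  v_rel·d = (3)·(-17) + (3)·(8) = -27
18·t² + 54·t + 232 = 0  ⇒  m = (-27)² − 18·232 = -3447
m = -3447 < 0,  v_rel·d = -27 < 0  ⇒  outside

inside=no margin=-3447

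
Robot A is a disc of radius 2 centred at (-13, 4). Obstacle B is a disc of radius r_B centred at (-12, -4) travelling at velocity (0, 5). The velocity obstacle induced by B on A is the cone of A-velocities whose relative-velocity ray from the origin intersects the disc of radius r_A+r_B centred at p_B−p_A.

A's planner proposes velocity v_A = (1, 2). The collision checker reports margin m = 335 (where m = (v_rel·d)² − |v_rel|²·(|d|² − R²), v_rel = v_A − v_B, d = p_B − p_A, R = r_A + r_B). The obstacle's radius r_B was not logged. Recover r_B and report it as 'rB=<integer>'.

m = 335
d = (1, -8);  v_rel = (1, -3),  |v_rel|² = 10
v_rel×d = (1)·(-8) − (-3)·(1) = -5
since m = R²·10 − (-5)²:  R² = (25 + 335) / 10 = 36
R = √36 = 6  ⇒  r_B = 6 − 2 = 4

rB=4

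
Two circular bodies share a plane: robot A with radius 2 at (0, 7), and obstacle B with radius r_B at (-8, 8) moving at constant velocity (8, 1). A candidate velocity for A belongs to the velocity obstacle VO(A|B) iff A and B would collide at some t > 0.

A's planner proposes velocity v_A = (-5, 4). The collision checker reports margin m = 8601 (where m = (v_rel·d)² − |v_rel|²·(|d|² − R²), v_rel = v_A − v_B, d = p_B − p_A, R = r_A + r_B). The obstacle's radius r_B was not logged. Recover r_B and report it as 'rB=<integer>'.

m = 8601
d = (-8, 1);  v_rel = (-13, 3),  |v_rel|² = 178
v_rel×d = (-13)·(1) − (3)·(-8) = 11
since m = R²·178 − 11²:  R² = (121 + 8601) / 178 = 49
R = √49 = 7  ⇒  r_B = 7 − 2 = 5

rB=5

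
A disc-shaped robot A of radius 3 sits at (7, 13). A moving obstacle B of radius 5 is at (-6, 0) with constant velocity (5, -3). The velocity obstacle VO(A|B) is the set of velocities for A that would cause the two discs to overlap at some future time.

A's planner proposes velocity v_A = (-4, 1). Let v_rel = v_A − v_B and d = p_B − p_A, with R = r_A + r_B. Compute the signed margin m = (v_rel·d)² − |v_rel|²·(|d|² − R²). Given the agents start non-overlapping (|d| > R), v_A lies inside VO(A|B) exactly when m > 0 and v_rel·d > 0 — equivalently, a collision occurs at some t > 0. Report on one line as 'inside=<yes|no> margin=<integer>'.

d = (-13, -13),  |d|² = 338;  R = 3+5 = 8,  c = 338−8² = 274
v_rel = (-9, 4),  |v_rel|² = 97;  v_rel·d = (-9)·(-13) + (4)·(-13) = 65
97·t² − 130·t + 274 = 0  ⇒  m = 65² − 97·274 = -22353
m = -22353 < 0,  v_rel·d = 65 > 0  ⇒  outside

inside=no margin=-22353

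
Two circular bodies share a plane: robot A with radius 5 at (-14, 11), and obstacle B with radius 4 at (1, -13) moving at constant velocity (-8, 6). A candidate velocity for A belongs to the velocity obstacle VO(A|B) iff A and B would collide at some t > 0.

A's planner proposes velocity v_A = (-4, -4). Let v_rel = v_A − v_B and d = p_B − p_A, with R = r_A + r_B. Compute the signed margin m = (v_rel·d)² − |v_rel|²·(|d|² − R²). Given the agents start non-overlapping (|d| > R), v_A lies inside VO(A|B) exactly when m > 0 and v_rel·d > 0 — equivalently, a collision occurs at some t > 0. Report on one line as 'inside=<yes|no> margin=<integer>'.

d = (15, -24),  |d|² = 801;  R = 5+4 = 9,  c = 801−9² = 720
v_rel = (4, -10),  |v_rel|² = 116;  v_rel·d = (4)·(15) + (-10)·(-24) = 300
116·t² − 600·t + 720 = 0  ⇒  m = 300² − 116·720 = 6480
m = 6480 > 0,  v_rel·d = 300 > 0  ⇒  inside

inside=yes margin=6480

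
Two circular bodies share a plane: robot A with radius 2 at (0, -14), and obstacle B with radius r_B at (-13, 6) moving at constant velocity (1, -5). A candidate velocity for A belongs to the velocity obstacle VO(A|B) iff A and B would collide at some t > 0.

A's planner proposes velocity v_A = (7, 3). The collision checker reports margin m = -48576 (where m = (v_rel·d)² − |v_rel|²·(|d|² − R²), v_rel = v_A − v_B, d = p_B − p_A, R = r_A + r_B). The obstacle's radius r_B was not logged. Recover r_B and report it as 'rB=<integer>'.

m = -48576
d = (-13, 20);  v_rel = (6, 8),  |v_rel|² = 100
v_rel×d = (6)·(20) − (8)·(-13) = 224
since m = R²·100 − 224²:  R² = (50176 + -48576) / 100 = 16
R = √16 = 4  ⇒  r_B = 4 − 2 = 2

rB=2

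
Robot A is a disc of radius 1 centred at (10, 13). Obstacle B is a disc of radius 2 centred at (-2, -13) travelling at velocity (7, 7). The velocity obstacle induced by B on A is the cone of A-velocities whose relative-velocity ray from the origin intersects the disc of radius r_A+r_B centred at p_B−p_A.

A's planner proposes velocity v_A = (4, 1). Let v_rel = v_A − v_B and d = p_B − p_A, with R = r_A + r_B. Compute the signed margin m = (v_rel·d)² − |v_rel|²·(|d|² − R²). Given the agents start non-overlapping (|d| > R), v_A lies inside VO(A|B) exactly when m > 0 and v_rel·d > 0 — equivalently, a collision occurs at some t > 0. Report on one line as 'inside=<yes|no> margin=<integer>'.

d = (-12, -26),  |d|² = 820;  R = 1+2 = 3,  c = 820−3² = 811
v_rel = (-3, -6),  |v_rel|² = 45;  v_rel·d = (-3)·(-12) + (-6)·(-26) = 192
45·t² − 384·t + 811 = 0  ⇒  m = 192² − 45·811 = 369
m = 369 > 0,  v_rel·d = 192 > 0  ⇒  inside

inside=yes margin=369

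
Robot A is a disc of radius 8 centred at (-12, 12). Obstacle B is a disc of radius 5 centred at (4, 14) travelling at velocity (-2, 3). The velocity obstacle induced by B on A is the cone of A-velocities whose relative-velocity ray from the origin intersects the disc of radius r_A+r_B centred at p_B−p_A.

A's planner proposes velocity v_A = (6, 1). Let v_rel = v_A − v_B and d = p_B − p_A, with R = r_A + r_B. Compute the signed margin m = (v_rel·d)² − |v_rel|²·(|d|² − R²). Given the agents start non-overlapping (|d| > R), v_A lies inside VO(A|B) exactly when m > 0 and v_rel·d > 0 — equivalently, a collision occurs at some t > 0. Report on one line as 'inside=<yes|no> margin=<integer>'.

d = (16, 2),  |d|² = 260;  R = 8+5 = 13,  c = 260−13² = 91
v_rel = (8, -2),  |v_rel|² = 68;  v_rel·d = (8)·(16) + (-2)·(2) = 124
68·t² − 248·t + 91 = 0  ⇒  m = 124² − 68·91 = 9188
m = 9188 > 0,  v_rel·d = 124 > 0  ⇒  inside

inside=yes margin=9188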